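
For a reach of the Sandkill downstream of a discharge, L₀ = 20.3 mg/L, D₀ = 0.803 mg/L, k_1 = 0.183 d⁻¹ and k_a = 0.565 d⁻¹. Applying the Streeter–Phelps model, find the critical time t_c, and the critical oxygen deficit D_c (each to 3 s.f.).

t_c ≈ 2.73 d; D_c ≈ 3.99 mg/L

With k_a/k_1 = 3.087 and 1 − D₀(k_a−k_1)/(k_1 L₀) = 0.9174,
t_c = ln(3.087 × 0.9174) / (0.565 − 0.183) = ln(2.832) / 0.3820 = 1.041/0.3820 = 2.726 d.
D_c = (k_1/k_a) L₀ e^(−k_1 t_c) = (0.183/0.565) × 20.3 × e^(−0.183×2.726) = 0.3239 × 20.3 × 0.6073 = 3.993 mg/L.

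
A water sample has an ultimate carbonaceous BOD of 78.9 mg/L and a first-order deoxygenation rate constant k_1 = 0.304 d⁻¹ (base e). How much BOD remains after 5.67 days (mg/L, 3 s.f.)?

L_t = L₀ e^(−k_1 t) = 78.9 × e^(−0.304×5.67) = 78.9 × 0.1784 = 14.08 mg/L.

L ≈ 14.1 mg/L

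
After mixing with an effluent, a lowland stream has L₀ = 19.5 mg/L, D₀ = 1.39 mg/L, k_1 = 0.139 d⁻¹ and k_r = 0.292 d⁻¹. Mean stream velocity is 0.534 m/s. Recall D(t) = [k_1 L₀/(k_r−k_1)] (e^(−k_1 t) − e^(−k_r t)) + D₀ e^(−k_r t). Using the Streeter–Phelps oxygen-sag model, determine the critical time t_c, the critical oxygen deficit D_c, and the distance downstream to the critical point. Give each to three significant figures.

t_c = [1/(k_r−k_1)] ln[(k_r/k_1)(1 − D₀(k_r−k_1)/(k_1 L₀))]
= [1/(0.292−0.139)] ln[(0.292/0.139)(1 − 1.39×0.1530/(0.139×19.5))]
= (1/0.1530) ln[2.101 × 0.9215] = 6.536 × ln(1.936) = 6.536 × 0.6606 = 4.317 d.
D_c = (k_1/k_r) L₀ e^(−k_1 t_c) = (0.139/0.292) × 19.5 × e^(−0.139×4.317) = 0.4760 × 19.5 × 0.5487 = 5.094 mg/L.
x_c = v t_c = 0.534 m/s × 4.317 d × 86400 s/d = 199200 m ≈ 199 km.

t_c ≈ 4.32 d; D_c ≈ 5.09 mg/L; x_c ≈ 199 km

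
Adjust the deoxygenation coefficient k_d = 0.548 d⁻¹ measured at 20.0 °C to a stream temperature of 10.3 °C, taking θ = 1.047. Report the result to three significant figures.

k_d ≈ 0.351 d⁻¹

k_d(T₂) = k_d(T₁) · θ^(T₂−T₁) = 0.548 × 1.047^(10.3−20.0)
= 0.548 × 1.047^-9.70 = 0.548 × 0.6405 = 0.3510 d⁻¹.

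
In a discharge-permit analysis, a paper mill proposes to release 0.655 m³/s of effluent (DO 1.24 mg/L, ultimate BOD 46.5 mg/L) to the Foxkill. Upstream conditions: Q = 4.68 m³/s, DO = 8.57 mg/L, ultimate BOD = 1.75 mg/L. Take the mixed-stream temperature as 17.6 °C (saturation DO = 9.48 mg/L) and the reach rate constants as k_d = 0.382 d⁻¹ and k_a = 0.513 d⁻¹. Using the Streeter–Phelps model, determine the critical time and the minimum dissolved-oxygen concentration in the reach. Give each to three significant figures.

Mixed DO = (4.68×8.57 + 0.655×1.24)/(4.68+0.655) = 40.92/5.335 = 7.670 mg/L.
Mixed L₀ = (4.68×1.75 + 0.655×46.5)/(5.335) = 38.65/5.335 = 7.244 mg/L.
Initial deficit D₀ = C_s − DO₀ = 9.48 − 7.670 = 1.810 mg/L.
t_c = (1/0.1310) ln[(0.513/0.382)(1 − 1.810×0.1310/(0.382×7.244))] = 7.634 × ln(1.228) = 1.567 d.
D_c = (0.382/0.513) × 7.244 × e^(−0.382×1.567) = 0.7446 × 7.244 × 0.5496 = 2.965 mg/L.
Minimum DO = 9.48 − 2.965 = 6.515 mg/L.

t_c ≈ 1.57 d; minimum DO ≈ 6.52 mg/L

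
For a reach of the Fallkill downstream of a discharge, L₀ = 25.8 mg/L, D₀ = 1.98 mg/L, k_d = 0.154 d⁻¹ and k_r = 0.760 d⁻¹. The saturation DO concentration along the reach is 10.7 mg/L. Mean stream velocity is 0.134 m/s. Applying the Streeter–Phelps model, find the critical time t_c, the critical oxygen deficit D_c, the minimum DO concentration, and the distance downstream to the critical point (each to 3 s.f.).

t_c ≈ 2.04 d; D_c ≈ 3.82 mg/L; min DO ≈ 6.88 mg/L; x_c ≈ 23.6 km

At the critical point dD/dt = 0, so k_d L₀ e^(−k_d t) = k_r D. Substituting D(t) from the Streeter–Phelps equation and solving for t gives
t_c = ln[(k_r/k_d)(1 − D₀(k_r−k_d)/(k_d L₀))] / (k_r−k_d).
Here k_r−k_d = 0.6060 d⁻¹ and 1 − D₀(k_r−k_d)/(k_d L₀) = 1 − 1.98×0.6060/(0.154×25.8) = 0.6980, so
t_c = ln(4.935 × 0.6980) / 0.6060 = 1.237 / 0.6060 = 2.041 d.
L(t_c) = L₀ e^(−k_d t_c) = 25.8 × 0.7303 = 18.84 mg/L, and at the critical point k_r D_c = k_d L, so D_c = (0.154/0.760) × 18.84 = 3.818 mg/L.
Minimum DO = C_s − D_c = 10.7 − 3.818 = 6.882 mg/L.
x_c = v t_c = 0.134 m/s × 2.041 d × 86400 s/d = 23630 m ≈ 23.6 km.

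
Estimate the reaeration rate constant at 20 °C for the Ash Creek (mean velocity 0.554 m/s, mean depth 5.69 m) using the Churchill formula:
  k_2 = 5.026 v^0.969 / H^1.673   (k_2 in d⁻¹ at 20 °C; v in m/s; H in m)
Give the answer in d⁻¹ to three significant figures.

k_2 ≈ 0.155 d⁻¹

k_2 = 5.026 × 0.554^0.969 / 5.69^1.673 = 5.026 × 0.5642 / 18.34 = 0.1547 d⁻¹.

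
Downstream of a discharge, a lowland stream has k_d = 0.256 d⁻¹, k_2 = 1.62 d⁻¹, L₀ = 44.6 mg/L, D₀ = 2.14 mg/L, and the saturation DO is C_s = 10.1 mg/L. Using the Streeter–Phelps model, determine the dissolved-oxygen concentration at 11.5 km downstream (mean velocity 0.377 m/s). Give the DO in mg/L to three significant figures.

Travel time t = x/v = 11.5 km / (0.377 m/s) = 11500 m / 0.377 m/s = 30500 s = 0.3531 d.
k_d L₀/(k_2−k_d) = 0.256×44.6/(1.62−0.256) = 11.42/1.364 = 8.371 mg/L.
e^(−k_d t) = e^(−0.256×0.3531) = 0.9136; e^(−k_2 t) = e^(−1.62×0.3531) = 0.5644.
D = 8.371 × (0.9136 − 0.5644) + 2.14 × 0.5644 = 2.923 + 1.208 = 4.131 mg/L.
DO = C_s − D = 10.1 − 4.131 = 5.969 mg/L.

DO ≈ 5.97 mg/L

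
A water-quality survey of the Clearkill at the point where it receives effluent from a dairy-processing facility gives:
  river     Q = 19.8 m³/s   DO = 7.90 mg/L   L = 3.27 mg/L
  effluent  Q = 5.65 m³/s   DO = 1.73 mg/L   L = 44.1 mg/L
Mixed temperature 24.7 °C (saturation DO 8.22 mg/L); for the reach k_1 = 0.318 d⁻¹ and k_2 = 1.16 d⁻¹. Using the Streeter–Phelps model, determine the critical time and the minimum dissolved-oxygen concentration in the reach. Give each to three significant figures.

Mixed DO = (19.8×7.90 + 5.65×1.73)/(19.8+5.65) = 166.2/25.45 = 6.530 mg/L.
Mixed L₀ = (19.8×3.27 + 5.65×44.1)/(25.45) = 313.9/25.45 = 12.33 mg/L.
Initial deficit D₀ = C_s − DO₀ = 8.22 − 6.530 = 1.690 mg/L.
t_c = (1/0.8420) ln[(1.16/0.318)(1 − 1.690×0.8420/(0.318×12.33))] = 1.188 × ln(2.325) = 1.002 d.
D_c = (0.318/1.16) × 12.33 × e^(−0.318×1.002) = 0.2741 × 12.33 × 0.7272 = 2.459 mg/L.
Minimum DO = 8.22 − 2.459 = 5.761 mg/L.

t_c ≈ 1.00 d; minimum DO ≈ 5.76 mg/L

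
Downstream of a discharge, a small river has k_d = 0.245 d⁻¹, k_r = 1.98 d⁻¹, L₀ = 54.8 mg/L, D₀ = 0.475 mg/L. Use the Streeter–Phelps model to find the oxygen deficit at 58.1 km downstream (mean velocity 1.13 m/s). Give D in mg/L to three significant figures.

D ≈ 4.45 mg/L

Travel time t = x/v = 58.1 km / (1.13 m/s) = 58100 m / 1.13 m/s = 51420 s = 0.5951 d.
k_d L₀/(k_r−k_d) = 0.245×54.8/(1.98−0.245) = 13.43/1.735 = 7.738 mg/L.
e^(−k_d t) = e^(−0.245×0.5951) = 0.8643; e^(−k_r t) = e^(−1.98×0.5951) = 0.3078.
D = 7.738 × (0.8643 − 0.3078) + 0.475 × 0.3078 = 4.307 + 0.1462 = 4.453 mg/L.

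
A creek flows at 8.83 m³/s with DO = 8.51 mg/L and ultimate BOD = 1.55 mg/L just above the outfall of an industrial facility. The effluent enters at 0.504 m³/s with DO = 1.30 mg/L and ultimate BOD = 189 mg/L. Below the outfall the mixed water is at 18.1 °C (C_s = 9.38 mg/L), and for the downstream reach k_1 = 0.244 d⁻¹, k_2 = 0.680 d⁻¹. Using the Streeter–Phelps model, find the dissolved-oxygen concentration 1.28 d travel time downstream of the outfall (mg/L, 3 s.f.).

Mixed DO = (8.83×8.51 + 0.504×1.30)/(8.83+0.504) = 75.80/9.334 = 8.121 mg/L.
Mixed L₀ = (8.83×1.55 + 0.504×189)/(9.334) = 108.9/9.334 = 11.67 mg/L.
Initial deficit D₀ = C_s − DO₀ = 9.38 − 8.121 = 1.259 mg/L.
D(1.28) = [0.244×11.67/(0.680−0.244)](e^(−0.244×1.28) − e^(−0.680×1.28)) + 1.259 e^(−0.680×1.28)
= 6.532 × (0.7317 − 0.4188) + 1.259 × 0.4188 = 2.572 mg/L.
DO = 9.38 − 2.572 = 6.808 mg/L.

DO ≈ 6.81 mg/L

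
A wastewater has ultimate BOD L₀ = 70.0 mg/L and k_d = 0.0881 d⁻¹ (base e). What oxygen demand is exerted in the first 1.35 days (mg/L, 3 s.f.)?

y_t = L₀(1 − e^(−k_d t)) = 70.0 × (1 − e^(−0.0881×1.35))
= 70.0 × (1 − 0.8879) = 70.0 × 0.1121 = 7.849 mg/L.

y ≈ 7.85 mg/L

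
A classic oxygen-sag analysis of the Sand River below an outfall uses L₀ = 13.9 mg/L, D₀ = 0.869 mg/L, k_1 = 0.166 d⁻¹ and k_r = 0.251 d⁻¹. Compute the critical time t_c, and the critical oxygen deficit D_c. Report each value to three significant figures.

t_c = [1/(k_r−k_1)] ln[(k_r/k_1)(1 − D₀(k_r−k_1)/(k_1 L₀))]
= [1/(0.251−0.166)] ln[(0.251/0.166)(1 − 0.869×0.08500/(0.166×13.9))]
= (1/0.08500) ln[1.512 × 0.9680] = 11.76 × ln(1.464) = 11.76 × 0.3809 = 4.482 d.
L(t_c) = L₀ e^(−k_1 t_c) = 13.9 × 0.4752 = 6.606 mg/L, and at the critical point k_r D_c = k_1 L, so D_c = (0.166/0.251) × 6.606 = 4.369 mg/L.

t_c ≈ 4.48 d; D_c ≈ 4.37 mg/L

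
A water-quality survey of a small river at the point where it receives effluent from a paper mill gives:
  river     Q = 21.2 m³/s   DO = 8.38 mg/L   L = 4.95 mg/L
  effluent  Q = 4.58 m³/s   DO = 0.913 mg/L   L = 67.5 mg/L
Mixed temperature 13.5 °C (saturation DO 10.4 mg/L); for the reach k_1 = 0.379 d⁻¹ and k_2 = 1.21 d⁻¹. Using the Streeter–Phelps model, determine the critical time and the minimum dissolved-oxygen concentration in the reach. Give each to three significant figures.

t_c ≈ 0.662 d; minimum DO ≈ 6.49 mg/L

Mixed DO = (21.2×8.38 + 4.58×0.913)/(21.2+4.58) = 181.8/25.78 = 7.053 mg/L.
Mixed L₀ = (21.2×4.95 + 4.58×67.5)/(25.78) = 414.1/25.78 = 16.06 mg/L.
Initial deficit D₀ = C_s − DO₀ = 10.4 − 7.053 = 3.347 mg/L.
t_c = (1/0.8310) ln[(1.21/0.379)(1 − 3.347×0.8310/(0.379×16.06))] = 1.203 × ln(1.734) = 0.6625 d.
D_c = (0.379/1.21) × 16.06 × e^(−0.379×0.6625) = 0.3132 × 16.06 × 0.7780 = 3.914 mg/L.
Minimum DO = 10.4 − 3.914 = 6.486 mg/L.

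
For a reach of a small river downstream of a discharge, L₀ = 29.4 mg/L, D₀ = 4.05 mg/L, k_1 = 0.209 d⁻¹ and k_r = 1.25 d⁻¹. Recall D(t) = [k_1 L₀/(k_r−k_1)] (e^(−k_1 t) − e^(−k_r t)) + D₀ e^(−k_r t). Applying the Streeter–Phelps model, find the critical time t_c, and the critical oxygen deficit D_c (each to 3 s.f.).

With k_r/k_1 = 5.981 and 1 − D₀(k_r−k_1)/(k_1 L₀) = 0.3139,
t_c = ln(5.981 × 0.3139) / (1.25 − 0.209) = ln(1.877) / 1.041 = 0.6298/1.041 = 0.6050 d.
D_c = (k_1/k_r) L₀ e^(−k_1 t_c) = (0.209/1.25) × 29.4 × e^(−0.209×0.6050) = 0.1672 × 29.4 × 0.8812 = 4.332 mg/L.

t_c ≈ 0.605 d; D_c ≈ 4.33 mg/L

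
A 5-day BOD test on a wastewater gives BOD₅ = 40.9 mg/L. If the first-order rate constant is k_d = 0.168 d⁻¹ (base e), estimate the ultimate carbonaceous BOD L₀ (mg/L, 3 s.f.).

L₀ ≈ 72.0 mg/L

BOD₅ = L₀(1 − e^(−5k_d)) ⇒ L₀ = BOD₅ / (1 − e^(−5×0.168))
= 40.9 / (1 − 0.4317) = 40.9 / 0.5683 = 71.97 mg/L.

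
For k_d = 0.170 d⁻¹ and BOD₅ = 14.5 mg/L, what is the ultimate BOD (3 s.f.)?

BOD₅ = L₀(1 − e^(−5k_d)) ⇒ L₀ = BOD₅ / (1 − e^(−5×0.170))
= 14.5 / (1 − 0.4274) = 14.5 / 0.5726 = 25.32 mg/L.

L₀ ≈ 25.3 mg/L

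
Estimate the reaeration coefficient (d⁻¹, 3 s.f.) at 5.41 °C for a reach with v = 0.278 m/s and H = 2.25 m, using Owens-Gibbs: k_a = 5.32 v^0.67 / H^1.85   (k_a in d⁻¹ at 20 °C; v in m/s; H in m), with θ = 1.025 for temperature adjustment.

k_a ≈ 0.351 d⁻¹

k_a(20) = 5.32 × 0.278^0.67 / 2.25^1.85 = 5.32 × 0.4241 / 4.483 = 0.5034 d⁻¹.
k_a(5.41) = 0.5034 × 1.025^(5.41−20) = 0.5034 × 0.6975 = 0.3511 d⁻¹.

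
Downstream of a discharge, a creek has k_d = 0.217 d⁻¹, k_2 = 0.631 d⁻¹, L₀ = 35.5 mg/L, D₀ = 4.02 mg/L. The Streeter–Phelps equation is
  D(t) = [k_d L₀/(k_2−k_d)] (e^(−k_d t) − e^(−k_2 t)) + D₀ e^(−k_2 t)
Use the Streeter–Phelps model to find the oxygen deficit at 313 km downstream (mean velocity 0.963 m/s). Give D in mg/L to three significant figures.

Travel time t = x/v = 313 km / (0.963 m/s) = 313000 m / 0.963 m/s = 325000 s = 3.762 d.
k_d L₀/(k_2−k_d) = 0.217×35.5/(0.631−0.217) = 7.704/0.4140 = 18.61 mg/L.
e^(−k_d t) = e^(−0.217×3.762) = 0.4421; e^(−k_2 t) = e^(−0.631×3.762) = 0.09313.
D = 18.61 × (0.4421 − 0.09313) + 4.02 × 0.09313 = 6.493 + 0.3744 = 6.867 mg/L.

D ≈ 6.87 mg/L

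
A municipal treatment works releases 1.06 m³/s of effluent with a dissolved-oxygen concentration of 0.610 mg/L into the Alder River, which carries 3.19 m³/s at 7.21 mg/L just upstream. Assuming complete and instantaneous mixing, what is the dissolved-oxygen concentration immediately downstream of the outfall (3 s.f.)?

Flow-weighted mixing: C = (Q_r C_r + Q_w C_w)/(Q_r + Q_w)
= (3.19×7.21 + 1.06×0.610)/(3.19 + 1.06) = 23.65/4.250 = 5.564 mg/L.

5.56 mg/L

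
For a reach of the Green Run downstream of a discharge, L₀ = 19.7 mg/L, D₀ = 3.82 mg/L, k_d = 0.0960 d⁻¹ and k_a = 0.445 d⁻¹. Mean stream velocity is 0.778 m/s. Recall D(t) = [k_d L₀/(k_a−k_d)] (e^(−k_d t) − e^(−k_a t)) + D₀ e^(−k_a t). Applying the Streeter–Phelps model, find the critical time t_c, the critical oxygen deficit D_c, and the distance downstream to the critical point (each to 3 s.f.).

t_c ≈ 0.897 d; D_c ≈ 3.90 mg/L; x_c ≈ 60.3 km

At the critical point dD/dt = 0, so k_d L₀ e^(−k_d t) = k_a D. Substituting D(t) from the Streeter–Phelps equation and solving for t gives
t_c = ln[(k_a/k_d)(1 − D₀(k_a−k_d)/(k_d L₀))] / (k_a−k_d).
Here k_a−k_d = 0.3490 d⁻¹ and 1 − D₀(k_a−k_d)/(k_d L₀) = 1 − 3.82×0.3490/(0.0960×19.7) = 0.2951, so
t_c = ln(4.635 × 0.2951) / 0.3490 = 0.3132 / 0.3490 = 0.8973 d.
D_c = (k_d/k_a) L₀ e^(−k_d t_c) = (0.0960/0.445) × 19.7 × e^(−0.0960×0.8973) = 0.2157 × 19.7 × 0.9175 = 3.899 mg/L.
x_c = v t_c = 0.778 m/s × 0.8973 d × 86400 s/d = 60320 m ≈ 60.3 km.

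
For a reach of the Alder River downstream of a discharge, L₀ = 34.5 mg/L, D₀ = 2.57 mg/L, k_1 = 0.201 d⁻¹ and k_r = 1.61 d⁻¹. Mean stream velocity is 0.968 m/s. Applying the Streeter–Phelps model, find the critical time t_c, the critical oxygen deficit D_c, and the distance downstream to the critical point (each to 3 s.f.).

t_c = [1/(k_r−k_1)] ln[(k_r/k_1)(1 − D₀(k_r−k_1)/(k_1 L₀))]
= [1/(1.61−0.201)] ln[(1.61/0.201)(1 − 2.57×1.409/(0.201×34.5))]
= (1/1.409) ln[8.010 × 0.4778] = 0.7097 × ln(3.827) = 0.7097 × 1.342 = 0.9525 d.
L(t_c) = L₀ e^(−k_1 t_c) = 34.5 × 0.8258 = 28.49 mg/L, and at the critical point k_r D_c = k_1 L, so D_c = (0.201/1.61) × 28.49 = 3.557 mg/L.
x_c = v t_c = 0.968 m/s × 0.9525 d × 86400 s/d = 79670 m ≈ 79.7 km.

t_c ≈ 0.953 d; D_c ≈ 3.56 mg/L; x_c ≈ 79.7 km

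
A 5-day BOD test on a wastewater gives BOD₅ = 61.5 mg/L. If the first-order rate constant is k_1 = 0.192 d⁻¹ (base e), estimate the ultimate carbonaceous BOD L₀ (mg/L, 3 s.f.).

BOD₅ = L₀(1 − e^(−5k_1)) ⇒ L₀ = BOD₅ / (1 − e^(−5×0.192))
= 61.5 / (1 − 0.3829) = 61.5 / 0.6171 = 99.66 mg/L.

L₀ ≈ 99.7 mg/L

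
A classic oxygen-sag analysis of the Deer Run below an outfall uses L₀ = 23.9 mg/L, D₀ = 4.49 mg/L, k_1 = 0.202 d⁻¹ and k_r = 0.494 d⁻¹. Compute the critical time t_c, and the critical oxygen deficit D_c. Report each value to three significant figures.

t_c ≈ 1.98 d; D_c ≈ 6.55 mg/L

At the critical point dD/dt = 0, so k_1 L₀ e^(−k_1 t) = k_r D. Substituting D(t) from the Streeter–Phelps equation and solving for t gives
t_c = ln[(k_r/k_1)(1 − D₀(k_r−k_1)/(k_1 L₀))] / (k_r−k_1).
Here k_r−k_1 = 0.2920 d⁻¹ and 1 − D₀(k_r−k_1)/(k_1 L₀) = 1 − 4.49×0.2920/(0.202×23.9) = 0.7284, so
t_c = ln(2.446 × 0.7284) / 0.2920 = 0.5774 / 0.2920 = 1.977 d.
D_c = (k_1/k_r) L₀ e^(−k_1 t_c) = (0.202/0.494) × 23.9 × e^(−0.202×1.977) = 0.4089 × 23.9 × 0.6707 = 6.555 mg/L.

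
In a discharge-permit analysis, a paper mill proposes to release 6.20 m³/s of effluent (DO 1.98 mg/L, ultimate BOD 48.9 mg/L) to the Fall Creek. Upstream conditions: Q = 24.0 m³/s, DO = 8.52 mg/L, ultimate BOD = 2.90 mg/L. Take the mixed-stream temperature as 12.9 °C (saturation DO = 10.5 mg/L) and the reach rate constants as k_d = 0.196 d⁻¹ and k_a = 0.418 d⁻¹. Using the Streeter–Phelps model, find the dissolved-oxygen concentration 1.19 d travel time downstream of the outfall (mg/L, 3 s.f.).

Mixed DO = (24.0×8.52 + 6.20×1.98)/(24.0+6.20) = 216.8/30.20 = 7.177 mg/L.
Mixed L₀ = (24.0×2.90 + 6.20×48.9)/(30.20) = 372.8/30.20 = 12.34 mg/L.
Initial deficit D₀ = C_s − DO₀ = 10.5 − 7.177 = 3.323 mg/L.
D(1.19) = [0.196×12.34/(0.418−0.196)](e^(−0.196×1.19) − e^(−0.418×1.19)) + 3.323 e^(−0.418×1.19)
= 10.90 × (0.7920 − 0.6081) + 3.323 × 0.6081 = 4.024 mg/L.
DO = 10.5 − 4.024 = 6.476 mg/L.

DO ≈ 6.48 mg/L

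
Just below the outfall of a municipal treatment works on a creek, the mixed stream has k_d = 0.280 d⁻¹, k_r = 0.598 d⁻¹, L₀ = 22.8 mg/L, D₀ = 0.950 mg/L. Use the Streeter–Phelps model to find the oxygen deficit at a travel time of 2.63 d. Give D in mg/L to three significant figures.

k_d L₀/(k_r−k_d) = 0.280×22.8/(0.598−0.280) = 6.384/0.3180 = 20.08 mg/L.
e^(−k_d t) = e^(−0.280×2.630) = 0.4788; e^(−k_r t) = e^(−0.598×2.630) = 0.2075.
D = 20.08 × (0.4788 − 0.2075) + 0.950 × 0.2075 = 5.448 + 0.1971 = 5.645 mg/L.

D ≈ 5.64 mg/L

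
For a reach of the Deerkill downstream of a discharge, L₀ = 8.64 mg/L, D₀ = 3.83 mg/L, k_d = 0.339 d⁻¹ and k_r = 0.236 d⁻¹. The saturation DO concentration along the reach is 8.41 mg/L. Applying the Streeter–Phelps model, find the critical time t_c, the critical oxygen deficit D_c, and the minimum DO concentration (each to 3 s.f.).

t_c = [1/(k_r−k_d)] ln[(k_r/k_d)(1 − D₀(k_r−k_d)/(k_d L₀))]
= [1/(0.236−0.339)] ln[(0.236/0.339)(1 − 3.83×-0.1030/(0.339×8.64))]
= (1/-0.1030) ln[0.6962 × 1.135] = -9.709 × ln(0.7899) = -9.709 × -0.2358 = 2.289 d.
L(t_c) = L₀ e^(−k_d t_c) = 8.64 × 0.4602 = 3.976 mg/L, and at the critical point k_r D_c = k_d L, so D_c = (0.339/0.236) × 3.976 = 5.711 mg/L.
Minimum DO = C_s − D_c = 8.41 − 5.711 = 2.699 mg/L.

t_c ≈ 2.29 d; D_c ≈ 5.71 mg/L; min DO ≈ 2.70 mg/L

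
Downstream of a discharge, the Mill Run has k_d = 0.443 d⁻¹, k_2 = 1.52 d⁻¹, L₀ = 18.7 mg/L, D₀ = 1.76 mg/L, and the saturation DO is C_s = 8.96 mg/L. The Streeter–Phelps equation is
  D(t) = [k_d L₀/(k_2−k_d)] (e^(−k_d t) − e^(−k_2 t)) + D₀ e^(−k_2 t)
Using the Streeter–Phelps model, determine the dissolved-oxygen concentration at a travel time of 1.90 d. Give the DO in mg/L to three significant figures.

DO ≈ 5.98 mg/L

k_d L₀/(k_2−k_d) = 0.443×18.7/(1.52−0.443) = 8.284/1.077 = 7.692 mg/L.
e^(−k_d t) = e^(−0.443×1.900) = 0.4310; e^(−k_2 t) = e^(−1.52×1.900) = 0.05569.
D = 7.692 × (0.4310 − 0.05569) + 1.76 × 0.05569 = 2.887 + 0.09801 = 2.985 mg/L.
DO = C_s − D = 8.96 − 2.985 = 5.975 mg/L.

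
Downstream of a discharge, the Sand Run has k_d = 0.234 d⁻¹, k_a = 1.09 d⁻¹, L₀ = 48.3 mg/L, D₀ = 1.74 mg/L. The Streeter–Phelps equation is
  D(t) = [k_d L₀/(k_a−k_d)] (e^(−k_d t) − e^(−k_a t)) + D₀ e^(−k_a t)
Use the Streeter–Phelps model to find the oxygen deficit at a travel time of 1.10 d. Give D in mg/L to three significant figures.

D ≈ 6.75 mg/L

k_d L₀/(k_a−k_d) = 0.234×48.3/(1.09−0.234) = 11.30/0.8560 = 13.20 mg/L.
e^(−k_d t) = e^(−0.234×1.100) = 0.7731; e^(−k_a t) = e^(−1.09×1.100) = 0.3015.
D = 13.20 × (0.7731 − 0.3015) + 1.74 × 0.3015 = 6.226 + 0.5246 = 6.751 mg/L.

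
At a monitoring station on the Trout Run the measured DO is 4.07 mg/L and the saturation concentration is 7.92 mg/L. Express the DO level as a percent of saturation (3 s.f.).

51.4 % saturation

% saturation = C/C_s × 100 = 4.07/7.92 × 100 = 51.4 %.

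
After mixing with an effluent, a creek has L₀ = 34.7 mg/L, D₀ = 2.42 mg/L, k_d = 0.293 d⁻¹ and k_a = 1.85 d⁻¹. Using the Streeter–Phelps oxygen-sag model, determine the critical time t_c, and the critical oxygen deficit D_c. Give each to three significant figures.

t_c ≈ 0.886 d; D_c ≈ 4.24 mg/L

At the critical point dD/dt = 0, so k_d L₀ e^(−k_d t) = k_a D. Substituting D(t) from the Streeter–Phelps equation and solving for t gives
t_c = ln[(k_a/k_d)(1 − D₀(k_a−k_d)/(k_d L₀))] / (k_a−k_d).
Here k_a−k_d = 1.557 d⁻¹ and 1 − D₀(k_a−k_d)/(k_d L₀) = 1 − 2.42×1.557/(0.293×34.7) = 0.6294, so
t_c = ln(6.314 × 0.6294) / 1.557 = 1.380 / 1.557 = 0.8862 d.
D_c = (k_d/k_a) L₀ e^(−k_d t_c) = (0.293/1.85) × 34.7 × e^(−0.293×0.8862) = 0.1584 × 34.7 × 0.7713 = 4.239 mg/L.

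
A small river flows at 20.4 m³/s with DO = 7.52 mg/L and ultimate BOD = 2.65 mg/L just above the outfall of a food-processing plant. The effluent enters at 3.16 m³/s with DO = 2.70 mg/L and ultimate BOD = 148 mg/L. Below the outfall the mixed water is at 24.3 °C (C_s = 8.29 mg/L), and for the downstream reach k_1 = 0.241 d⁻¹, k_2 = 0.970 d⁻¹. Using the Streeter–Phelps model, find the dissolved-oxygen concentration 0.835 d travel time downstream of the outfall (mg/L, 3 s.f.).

Mixed DO = (20.4×7.52 + 3.16×2.70)/(20.4+3.16) = 161.9/23.56 = 6.874 mg/L.
Mixed L₀ = (20.4×2.65 + 3.16×148)/(23.56) = 521.7/23.56 = 22.15 mg/L.
Initial deficit D₀ = C_s − DO₀ = 8.29 − 6.874 = 1.416 mg/L.
D(0.835) = [0.241×22.15/(0.970−0.241)](e^(−0.241×0.835) − e^(−0.970×0.835)) + 1.416 e^(−0.970×0.835)
= 7.321 × (0.8177 − 0.4449) + 1.416 × 0.4449 = 3.360 mg/L.
DO = 8.29 − 3.360 = 4.930 mg/L.

DO ≈ 4.93 mg/L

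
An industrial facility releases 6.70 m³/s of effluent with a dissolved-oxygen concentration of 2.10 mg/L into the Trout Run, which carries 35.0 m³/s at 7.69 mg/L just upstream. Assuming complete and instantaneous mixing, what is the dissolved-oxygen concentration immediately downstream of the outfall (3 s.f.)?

Flow-weighted mixing: C = (Q_r C_r + Q_w C_w)/(Q_r + Q_w)
= (35.0×7.69 + 6.70×2.10)/(35.0 + 6.70) = 283.2/41.70 = 6.792 mg/L.

6.79 mg/L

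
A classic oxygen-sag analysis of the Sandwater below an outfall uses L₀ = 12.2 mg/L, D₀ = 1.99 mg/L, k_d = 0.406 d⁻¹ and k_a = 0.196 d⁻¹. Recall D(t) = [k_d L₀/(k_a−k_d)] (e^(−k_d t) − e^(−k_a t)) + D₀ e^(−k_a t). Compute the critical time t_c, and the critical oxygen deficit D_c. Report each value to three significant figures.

t_c ≈ 3.08 d; D_c ≈ 7.23 mg/L

t_c = [1/(k_a−k_d)] ln[(k_a/k_d)(1 − D₀(k_a−k_d)/(k_d L₀))]
= [1/(0.196−0.406)] ln[(0.196/0.406)(1 − 1.99×-0.2100/(0.406×12.2))]
= (1/-0.2100) ln[0.4828 × 1.084] = -4.762 × ln(0.5235) = -4.762 × -0.6472 = 3.082 d.
D_c = (k_d/k_a) L₀ e^(−k_d t_c) = (0.406/0.196) × 12.2 × e^(−0.406×3.082) = 2.071 × 12.2 × 0.2861 = 7.231 mg/L.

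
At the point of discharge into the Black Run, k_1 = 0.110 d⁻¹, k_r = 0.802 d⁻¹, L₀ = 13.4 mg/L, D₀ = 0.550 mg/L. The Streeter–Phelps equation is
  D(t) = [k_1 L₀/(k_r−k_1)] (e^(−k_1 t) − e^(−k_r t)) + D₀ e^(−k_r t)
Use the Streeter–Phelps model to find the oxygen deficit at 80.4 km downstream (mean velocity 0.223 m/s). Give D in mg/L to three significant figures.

Travel time t = x/v = 80.4 km / (0.223 m/s) = 80400 m / 0.223 m/s = 360500 s = 4.173 d.
k_1 L₀/(k_r−k_1) = 0.110×13.4/(0.802−0.110) = 1.474/0.6920 = 2.130 mg/L.
e^(−k_1 t) = e^(−0.110×4.173) = 0.6319; e^(−k_r t) = e^(−0.802×4.173) = 0.03520.
D = 2.130 × (0.6319 − 0.03520) + 0.550 × 0.03520 = 1.271 + 0.01936 = 1.290 mg/L.

D ≈ 1.29 mg/L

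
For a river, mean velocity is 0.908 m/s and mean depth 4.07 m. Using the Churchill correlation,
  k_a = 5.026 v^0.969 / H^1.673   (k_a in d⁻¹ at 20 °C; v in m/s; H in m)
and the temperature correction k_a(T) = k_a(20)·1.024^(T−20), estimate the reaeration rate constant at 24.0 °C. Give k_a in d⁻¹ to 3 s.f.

k_a(20) = 5.026 × 0.908^0.969 / 4.07^1.673 = 5.026 × 0.9107 / 10.47 = 0.4373 d⁻¹.
k_a(24.0) = 0.4373 × 1.024^(24.0−20) = 0.4373 × 1.100 = 0.4808 d⁻¹.

k_a ≈ 0.481 d⁻¹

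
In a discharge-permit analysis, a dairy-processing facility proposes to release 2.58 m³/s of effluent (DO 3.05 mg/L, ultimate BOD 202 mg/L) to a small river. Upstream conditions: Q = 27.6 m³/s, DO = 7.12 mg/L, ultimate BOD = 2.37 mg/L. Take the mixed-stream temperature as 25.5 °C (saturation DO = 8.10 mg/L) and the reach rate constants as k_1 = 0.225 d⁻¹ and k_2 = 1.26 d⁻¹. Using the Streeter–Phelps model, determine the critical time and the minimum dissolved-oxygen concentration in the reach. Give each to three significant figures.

Mixed DO = (27.6×7.12 + 2.58×3.05)/(27.6+2.58) = 204.4/30.18 = 6.772 mg/L.
Mixed L₀ = (27.6×2.37 + 2.58×202)/(30.18) = 586.6/30.18 = 19.44 mg/L.
Initial deficit D₀ = C_s − DO₀ = 8.10 − 6.772 = 1.328 mg/L.
t_c = (1/1.035) ln[(1.26/0.225)(1 − 1.328×1.035/(0.225×19.44))] = 0.9662 × ln(3.840) = 1.300 d.
D_c = (0.225/1.26) × 19.44 × e^(−0.225×1.300) = 0.1786 × 19.44 × 0.7464 = 2.591 mg/L.
Minimum DO = 8.10 − 2.591 = 5.509 mg/L.

t_c ≈ 1.30 d; minimum DO ≈ 5.51 mg/L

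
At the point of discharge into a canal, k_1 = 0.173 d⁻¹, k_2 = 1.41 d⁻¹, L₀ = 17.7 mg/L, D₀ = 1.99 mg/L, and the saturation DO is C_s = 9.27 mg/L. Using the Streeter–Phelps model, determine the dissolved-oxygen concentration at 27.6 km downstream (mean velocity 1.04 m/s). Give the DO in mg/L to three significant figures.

DO ≈ 7.24 mg/L

Travel time t = x/v = 27.6 km / (1.04 m/s) = 27600 m / 1.04 m/s = 26540 s = 0.3072 d.
k_1 L₀/(k_2−k_1) = 0.173×17.7/(1.41−0.173) = 3.062/1.237 = 2.475 mg/L.
e^(−k_1 t) = e^(−0.173×0.3072) = 0.9482; e^(−k_2 t) = e^(−1.41×0.3072) = 0.6485.
D = 2.475 × (0.9482 − 0.6485) + 1.99 × 0.6485 = 0.7420 + 1.291 = 2.033 mg/L.
DO = C_s − D = 9.27 − 2.033 = 7.237 mg/L.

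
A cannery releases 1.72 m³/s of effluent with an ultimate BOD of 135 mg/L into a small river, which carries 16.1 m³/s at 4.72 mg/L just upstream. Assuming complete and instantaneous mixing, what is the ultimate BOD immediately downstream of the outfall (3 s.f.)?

Flow-weighted mixing: C = (Q_r C_r + Q_w C_w)/(Q_r + Q_w)
= (16.1×4.72 + 1.72×135)/(16.1 + 1.72) = 308.2/17.82 = 17.29 mg/L.

17.3 mg/L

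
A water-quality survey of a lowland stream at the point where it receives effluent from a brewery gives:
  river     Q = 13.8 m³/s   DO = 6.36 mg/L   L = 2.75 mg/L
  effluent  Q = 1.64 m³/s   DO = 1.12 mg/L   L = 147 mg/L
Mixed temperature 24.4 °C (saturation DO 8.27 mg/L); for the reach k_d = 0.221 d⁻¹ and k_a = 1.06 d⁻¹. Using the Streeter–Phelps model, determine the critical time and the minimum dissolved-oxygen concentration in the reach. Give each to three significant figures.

t_c ≈ 0.998 d; minimum DO ≈ 5.25 mg/L

Mixed DO = (13.8×6.36 + 1.64×1.12)/(13.8+1.64) = 89.60/15.44 = 5.803 mg/L.
Mixed L₀ = (13.8×2.75 + 1.64×147)/(15.44) = 279.0/15.44 = 18.07 mg/L.
Initial deficit D₀ = C_s − DO₀ = 8.27 − 5.803 = 2.467 mg/L.
t_c = (1/0.8390) ln[(1.06/0.221)(1 − 2.467×0.8390/(0.221×18.07))] = 1.192 × ln(2.311) = 0.9985 d.
D_c = (0.221/1.06) × 18.07 × e^(−0.221×0.9985) = 0.2085 × 18.07 × 0.8020 = 3.022 mg/L.
Minimum DO = 8.27 − 3.022 = 5.248 mg/L.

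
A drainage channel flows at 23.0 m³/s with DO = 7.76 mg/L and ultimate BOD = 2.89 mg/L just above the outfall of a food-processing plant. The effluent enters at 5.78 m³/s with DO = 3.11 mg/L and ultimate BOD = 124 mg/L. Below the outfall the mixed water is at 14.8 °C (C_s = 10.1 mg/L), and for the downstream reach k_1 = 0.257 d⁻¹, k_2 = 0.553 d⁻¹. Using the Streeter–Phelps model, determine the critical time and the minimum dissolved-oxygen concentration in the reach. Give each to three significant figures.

Mixed DO = (23.0×7.76 + 5.78×3.11)/(23.0+5.78) = 196.5/28.78 = 6.826 mg/L.
Mixed L₀ = (23.0×2.89 + 5.78×124)/(28.78) = 783.2/28.78 = 27.21 mg/L.
Initial deficit D₀ = C_s − DO₀ = 10.1 − 6.826 = 3.274 mg/L.
t_c = (1/0.2960) ln[(0.553/0.257)(1 − 3.274×0.2960/(0.257×27.21))] = 3.378 × ln(1.854) = 2.085 d.
D_c = (0.257/0.553) × 27.21 × e^(−0.257×2.085) = 0.4647 × 27.21 × 0.5852 = 7.401 mg/L.
Minimum DO = 10.1 − 7.401 = 2.699 mg/L.

t_c ≈ 2.08 d; minimum DO ≈ 2.70 mg/L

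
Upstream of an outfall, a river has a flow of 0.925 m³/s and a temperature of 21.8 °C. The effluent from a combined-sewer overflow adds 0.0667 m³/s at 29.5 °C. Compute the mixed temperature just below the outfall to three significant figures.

22.3 °C

Flow-weighted mixing: C = (Q_r C_r + Q_w C_w)/(Q_r + Q_w)
= (0.925×21.8 + 0.0667×29.5)/(0.925 + 0.0667) = 22.13/0.9917 = 22.32 °C.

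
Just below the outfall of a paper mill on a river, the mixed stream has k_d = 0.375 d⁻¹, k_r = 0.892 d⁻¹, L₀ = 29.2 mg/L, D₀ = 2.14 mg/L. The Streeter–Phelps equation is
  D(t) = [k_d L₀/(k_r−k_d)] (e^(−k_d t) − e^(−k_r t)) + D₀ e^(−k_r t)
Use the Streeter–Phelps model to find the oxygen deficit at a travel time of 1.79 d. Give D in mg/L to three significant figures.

D ≈ 6.97 mg/L

k_d L₀/(k_r−k_d) = 0.375×29.2/(0.892−0.375) = 10.95/0.5170 = 21.18 mg/L.
e^(−k_d t) = e^(−0.375×1.790) = 0.5111; e^(−k_r t) = e^(−0.892×1.790) = 0.2026.
D = 21.18 × (0.5111 − 0.2026) + 2.14 × 0.2026 = 6.534 + 0.4335 = 6.968 mg/L.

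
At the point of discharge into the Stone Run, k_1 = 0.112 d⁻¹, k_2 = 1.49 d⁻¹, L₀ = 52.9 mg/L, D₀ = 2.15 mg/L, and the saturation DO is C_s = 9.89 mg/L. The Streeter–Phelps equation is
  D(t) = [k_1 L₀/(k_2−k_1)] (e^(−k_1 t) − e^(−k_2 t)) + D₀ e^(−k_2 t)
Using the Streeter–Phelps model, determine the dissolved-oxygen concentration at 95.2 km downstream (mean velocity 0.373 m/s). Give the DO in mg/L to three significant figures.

DO ≈ 6.83 mg/L

Travel time t = x/v = 95.2 km / (0.373 m/s) = 95200 m / 0.373 m/s = 255200 s = 2.954 d.
k_1 L₀/(k_2−k_1) = 0.112×52.9/(1.49−0.112) = 5.925/1.378 = 4.300 mg/L.
e^(−k_1 t) = e^(−0.112×2.954) = 0.7183; e^(−k_2 t) = e^(−1.49×2.954) = 0.01226.
D = 4.300 × (0.7183 − 0.01226) + 2.15 × 0.01226 = 3.036 + 0.02636 = 3.062 mg/L.
DO = C_s − D = 9.89 − 3.062 = 6.828 mg/L.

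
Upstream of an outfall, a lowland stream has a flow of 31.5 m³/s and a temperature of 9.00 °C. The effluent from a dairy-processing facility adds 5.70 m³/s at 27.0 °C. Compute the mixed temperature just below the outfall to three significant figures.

11.8 °C

Flow-weighted mixing: C = (Q_r C_r + Q_w C_w)/(Q_r + Q_w)
= (31.5×9.00 + 5.70×27.0)/(31.5 + 5.70) = 437.4/37.20 = 11.76 °C.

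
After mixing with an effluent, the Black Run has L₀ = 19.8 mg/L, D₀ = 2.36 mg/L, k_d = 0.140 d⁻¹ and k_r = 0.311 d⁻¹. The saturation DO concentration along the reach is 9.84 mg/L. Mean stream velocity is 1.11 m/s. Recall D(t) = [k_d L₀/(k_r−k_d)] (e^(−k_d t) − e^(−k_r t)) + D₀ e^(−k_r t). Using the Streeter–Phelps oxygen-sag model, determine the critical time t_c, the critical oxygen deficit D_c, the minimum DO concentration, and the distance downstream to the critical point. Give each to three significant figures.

t_c ≈ 3.75 d; D_c ≈ 5.27 mg/L; min DO ≈ 4.57 mg/L; x_c ≈ 359 km

With k_r/k_d = 2.221 and 1 − D₀(k_r−k_d)/(k_d L₀) = 0.8544,
t_c = ln(2.221 × 0.8544) / (0.311 − 0.140) = ln(1.898) / 0.1710 = 0.6408/0.1710 = 3.747 d.
D_c = (k_d/k_r) L₀ e^(−k_d t_c) = (0.140/0.311) × 19.8 × e^(−0.140×3.747) = 0.4502 × 19.8 × 0.5918 = 5.275 mg/L.
Minimum DO = C_s − D_c = 9.84 − 5.275 = 4.565 mg/L.
x_c = v t_c = 1.11 m/s × 3.747 d × 86400 s/d = 359400 m ≈ 359 km.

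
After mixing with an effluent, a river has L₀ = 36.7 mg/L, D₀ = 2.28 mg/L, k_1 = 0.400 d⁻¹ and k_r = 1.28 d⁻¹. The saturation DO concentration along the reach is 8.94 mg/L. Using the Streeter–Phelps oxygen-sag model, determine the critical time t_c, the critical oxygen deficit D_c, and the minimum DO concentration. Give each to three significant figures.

t_c ≈ 1.15 d; D_c ≈ 7.23 mg/L; min DO ≈ 1.71 mg/L

At the critical point dD/dt = 0, so k_1 L₀ e^(−k_1 t) = k_r D. Substituting D(t) from the Streeter–Phelps equation and solving for t gives
t_c = ln[(k_r/k_1)(1 − D₀(k_r−k_1)/(k_1 L₀))] / (k_r−k_1).
Here k_r−k_1 = 0.8800 d⁻¹ and 1 − D₀(k_r−k_1)/(k_1 L₀) = 1 − 2.28×0.8800/(0.400×36.7) = 0.8633, so
t_c = ln(3.200 × 0.8633) / 0.8800 = 1.016 / 0.8800 = 1.155 d.
D_c = (k_1/k_r) L₀ e^(−k_1 t_c) = (0.400/1.28) × 36.7 × e^(−0.400×1.155) = 0.3125 × 36.7 × 0.6301 = 7.226 mg/L.
Minimum DO = C_s − D_c = 8.94 − 7.226 = 1.714 mg/L.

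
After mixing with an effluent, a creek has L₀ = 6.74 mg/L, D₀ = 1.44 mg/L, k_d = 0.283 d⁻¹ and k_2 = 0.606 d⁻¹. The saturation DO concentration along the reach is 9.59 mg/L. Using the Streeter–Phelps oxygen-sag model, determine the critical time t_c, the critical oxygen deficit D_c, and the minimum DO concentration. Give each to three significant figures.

With k_2/k_d = 2.141 and 1 − D₀(k_2−k_d)/(k_d L₀) = 0.7562,
t_c = ln(2.141 × 0.7562) / (0.606 − 0.283) = ln(1.619) / 0.3230 = 0.4819/0.3230 = 1.492 d.
D_c = (k_d/k_2) L₀ e^(−k_d t_c) = (0.283/0.606) × 6.74 × e^(−0.283×1.492) = 0.4670 × 6.74 × 0.6556 = 2.063 mg/L.
Minimum DO = C_s − D_c = 9.59 − 2.063 = 7.527 mg/L.

t_c ≈ 1.49 d; D_c ≈ 2.06 mg/L; min DO ≈ 7.53 mg/L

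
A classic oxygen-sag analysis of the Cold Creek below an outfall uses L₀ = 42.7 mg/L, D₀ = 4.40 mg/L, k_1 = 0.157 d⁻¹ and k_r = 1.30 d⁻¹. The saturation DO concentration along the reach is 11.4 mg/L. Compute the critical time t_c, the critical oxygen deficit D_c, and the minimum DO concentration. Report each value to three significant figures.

t_c ≈ 0.636 d; D_c ≈ 4.67 mg/L; min DO ≈ 6.73 mg/L

With k_r/k_1 = 8.280 and 1 − D₀(k_r−k_1)/(k_1 L₀) = 0.2498,
t_c = ln(8.280 × 0.2498) / (1.30 − 0.157) = ln(2.068) / 1.143 = 0.7268/1.143 = 0.6359 d.
D_c = (k_1/k_r) L₀ e^(−k_1 t_c) = (0.157/1.30) × 42.7 × e^(−0.157×0.6359) = 0.1208 × 42.7 × 0.9050 = 4.667 mg/L.
Minimum DO = C_s − D_c = 11.4 − 4.667 = 6.733 mg/L.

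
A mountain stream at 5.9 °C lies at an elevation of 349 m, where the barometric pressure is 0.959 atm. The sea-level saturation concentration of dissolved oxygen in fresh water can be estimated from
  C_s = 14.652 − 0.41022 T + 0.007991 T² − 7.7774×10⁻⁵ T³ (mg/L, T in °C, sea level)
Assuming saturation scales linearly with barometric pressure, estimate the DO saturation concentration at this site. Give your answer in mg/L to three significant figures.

At sea level: C_s = 14.652 − 0.41022×5.9 + 0.007991×5.9² − 7.7774×10⁻⁵×5.9³ = 12.49 mg/L.
Pressure correction: C_s' = 12.49 × 0.959 = 11.98 mg/L.

C_s ≈ 12.0 mg/L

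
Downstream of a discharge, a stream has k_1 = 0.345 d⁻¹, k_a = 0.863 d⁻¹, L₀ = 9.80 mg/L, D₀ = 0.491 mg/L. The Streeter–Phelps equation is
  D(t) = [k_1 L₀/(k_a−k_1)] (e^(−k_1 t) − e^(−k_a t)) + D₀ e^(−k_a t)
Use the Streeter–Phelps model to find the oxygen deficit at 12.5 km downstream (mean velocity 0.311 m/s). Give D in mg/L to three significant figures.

Travel time t = x/v = 12.5 km / (0.311 m/s) = 12500 m / 0.311 m/s = 40190 s = 0.4652 d.
k_1 L₀/(k_a−k_1) = 0.345×9.80/(0.863−0.345) = 3.381/0.5180 = 6.527 mg/L.
e^(−k_1 t) = e^(−0.345×0.4652) = 0.8517; e^(−k_a t) = e^(−0.863×0.4652) = 0.6693.
D = 6.527 × (0.8517 − 0.6693) + 0.491 × 0.6693 = 1.190 + 0.3286 = 1.519 mg/L.

D ≈ 1.52 mg/L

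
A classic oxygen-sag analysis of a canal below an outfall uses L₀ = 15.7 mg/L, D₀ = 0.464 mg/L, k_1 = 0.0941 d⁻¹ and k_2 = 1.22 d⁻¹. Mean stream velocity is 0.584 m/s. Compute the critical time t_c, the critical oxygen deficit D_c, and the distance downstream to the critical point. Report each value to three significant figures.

t_c ≈ 1.89 d; D_c ≈ 1.01 mg/L; x_c ≈ 95.3 km

At the critical point dD/dt = 0, so k_1 L₀ e^(−k_1 t) = k_2 D. Substituting D(t) from the Streeter–Phelps equation and solving for t gives
t_c = ln[(k_2/k_1)(1 − D₀(k_2−k_1)/(k_1 L₀))] / (k_2−k_1).
Here k_2−k_1 = 1.126 d⁻¹ and 1 − D₀(k_2−k_1)/(k_1 L₀) = 1 − 0.464×1.126/(0.0941×15.7) = 0.6464, so
t_c = ln(12.96 × 0.6464) / 1.126 = 2.126 / 1.126 = 1.888 d.
D_c = (k_1/k_2) L₀ e^(−k_1 t_c) = (0.0941/1.22) × 15.7 × e^(−0.0941×1.888) = 0.07713 × 15.7 × 0.8372 = 1.014 mg/L.
x_c = v t_c = 0.584 m/s × 1.888 d × 86400 s/d = 95270 m ≈ 95.3 km.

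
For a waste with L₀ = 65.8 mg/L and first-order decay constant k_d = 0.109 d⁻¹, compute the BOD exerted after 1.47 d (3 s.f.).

y ≈ 9.74 mg/L

y_t = L₀(1 − e^(−k_d t)) = 65.8 × (1 − e^(−0.109×1.47))
= 65.8 × (1 − 0.8519) = 65.8 × 0.1481 = 9.742 mg/L.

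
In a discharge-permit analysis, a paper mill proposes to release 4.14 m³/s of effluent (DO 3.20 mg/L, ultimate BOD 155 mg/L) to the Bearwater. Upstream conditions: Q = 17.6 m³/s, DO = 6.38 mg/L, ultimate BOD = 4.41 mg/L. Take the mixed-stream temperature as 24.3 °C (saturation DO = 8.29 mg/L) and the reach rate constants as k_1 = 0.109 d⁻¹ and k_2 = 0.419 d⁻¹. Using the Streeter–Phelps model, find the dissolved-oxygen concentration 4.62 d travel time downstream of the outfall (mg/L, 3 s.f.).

DO ≈ 2.57 mg/L

Mixed DO = (17.6×6.38 + 4.14×3.20)/(17.6+4.14) = 125.5/21.74 = 5.774 mg/L.
Mixed L₀ = (17.6×4.41 + 4.14×155)/(21.74) = 719.3/21.74 = 33.09 mg/L.
Initial deficit D₀ = C_s − DO₀ = 8.29 − 5.774 = 2.516 mg/L.
D(4.62) = [0.109×33.09/(0.419−0.109)](e^(−0.109×4.62) − e^(−0.419×4.62)) + 2.516 e^(−0.419×4.62)
= 11.63 × (0.6044 − 0.1443) + 2.516 × 0.1443 = 5.715 mg/L.
DO = 8.29 − 5.715 = 2.575 mg/L.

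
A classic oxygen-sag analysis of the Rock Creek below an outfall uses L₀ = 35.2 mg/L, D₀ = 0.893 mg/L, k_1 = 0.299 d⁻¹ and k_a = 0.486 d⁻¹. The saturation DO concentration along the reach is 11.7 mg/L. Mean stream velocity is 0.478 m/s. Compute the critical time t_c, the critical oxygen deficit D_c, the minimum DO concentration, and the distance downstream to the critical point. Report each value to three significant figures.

t_c ≈ 2.51 d; D_c ≈ 10.2 mg/L; min DO ≈ 1.48 mg/L; x_c ≈ 104 km

t_c = [1/(k_a−k_1)] ln[(k_a/k_1)(1 − D₀(k_a−k_1)/(k_1 L₀))]
= [1/(0.486−0.299)] ln[(0.486/0.299)(1 − 0.893×0.1870/(0.299×35.2))]
= (1/0.1870) ln[1.625 × 0.9841] = 5.348 × ln(1.600) = 5.348 × 0.4698 = 2.512 d.
L(t_c) = L₀ e^(−k_1 t_c) = 35.2 × 0.4718 = 16.61 mg/L, and at the critical point k_a D_c = k_1 L, so D_c = (0.299/0.486) × 16.61 = 10.22 mg/L.
Minimum DO = C_s − D_c = 11.7 − 10.22 = 1.482 mg/L.
x_c = v t_c = 0.478 m/s × 2.512 d × 86400 s/d = 103700 m ≈ 104 km.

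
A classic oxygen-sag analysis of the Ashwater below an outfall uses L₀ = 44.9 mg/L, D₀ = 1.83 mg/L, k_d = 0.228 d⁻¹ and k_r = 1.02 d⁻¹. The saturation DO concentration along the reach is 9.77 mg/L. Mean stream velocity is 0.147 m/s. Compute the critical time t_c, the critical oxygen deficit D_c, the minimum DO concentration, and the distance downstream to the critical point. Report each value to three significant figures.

With k_r/k_d = 4.474 and 1 − D₀(k_r−k_d)/(k_d L₀) = 0.8584,
t_c = ln(4.474 × 0.8584) / (1.02 − 0.228) = ln(3.840) / 0.7920 = 1.346/0.7920 = 1.699 d.
D_c = (k_d/k_r) L₀ e^(−k_d t_c) = (0.228/1.02) × 44.9 × e^(−0.228×1.699) = 0.2235 × 44.9 × 0.6788 = 6.813 mg/L.
Minimum DO = C_s − D_c = 9.77 − 6.813 = 2.957 mg/L.
x_c = v t_c = 0.147 m/s × 1.699 d × 86400 s/d = 21580 m ≈ 21.6 km.

t_c ≈ 1.70 d; D_c ≈ 6.81 mg/L; min DO ≈ 2.96 mg/L; x_c ≈ 21.6 km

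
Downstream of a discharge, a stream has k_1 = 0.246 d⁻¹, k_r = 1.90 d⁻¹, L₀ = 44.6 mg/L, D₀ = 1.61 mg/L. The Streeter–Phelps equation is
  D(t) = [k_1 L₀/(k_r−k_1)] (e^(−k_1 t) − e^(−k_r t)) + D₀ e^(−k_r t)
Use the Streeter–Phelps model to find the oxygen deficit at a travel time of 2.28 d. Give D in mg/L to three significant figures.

k_1 L₀/(k_r−k_1) = 0.246×44.6/(1.90−0.246) = 10.97/1.654 = 6.633 mg/L.
e^(−k_1 t) = e^(−0.246×2.280) = 0.5707; e^(−k_r t) = e^(−1.90×2.280) = 0.01314.
D = 6.633 × (0.5707 − 0.01314) + 1.61 × 0.01314 = 3.699 + 0.02116 = 3.720 mg/L.

D ≈ 3.72 mg/L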